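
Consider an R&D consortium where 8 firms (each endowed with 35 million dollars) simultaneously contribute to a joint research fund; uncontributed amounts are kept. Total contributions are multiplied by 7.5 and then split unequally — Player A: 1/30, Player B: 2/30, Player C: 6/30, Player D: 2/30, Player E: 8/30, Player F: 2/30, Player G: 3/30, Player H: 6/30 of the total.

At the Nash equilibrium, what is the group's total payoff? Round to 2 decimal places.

Player j's private return per contributed unit is 7.5 × (j's share). Contributing is weakly dominant for j when that share is at least 1/7.5 = 0.1333, and contributing 0 is dominant otherwise.
Player C, Player E and Player H clear that bar, contributing 35 each; the remaining 5 contribute 0. Total contributed: 105.
The joint research fund pays out 7.5 × 105 = 787.50 in total (split across the unequal shares, but the aggregate is all that matters for the group sum).
The 5 free-riders keep 35 each, adding 175. Group total = 175 + 787.50 = 962.50.

962.50 million dollars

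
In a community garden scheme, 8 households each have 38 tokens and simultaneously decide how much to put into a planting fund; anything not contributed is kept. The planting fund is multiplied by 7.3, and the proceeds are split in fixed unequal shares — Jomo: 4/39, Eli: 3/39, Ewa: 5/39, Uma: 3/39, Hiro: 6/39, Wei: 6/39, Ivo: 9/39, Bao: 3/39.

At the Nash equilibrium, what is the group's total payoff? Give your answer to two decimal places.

Player j's private return per contributed unit is 7.3 × (j's share). Contributing is weakly dominant for j when that share is at least 1/7.3 = 0.1370, and contributing 0 is dominant otherwise.
Hiro, Wei and Ivo clear that bar, contributing 38 each; the remaining 5 contribute 0. Total contributed: 114.
The planting fund pays out 7.3 × 114 = 832.20 in total (split across the unequal shares, but the aggregate is all that matters for the group sum).
The 5 free-riders keep 38 each, adding 190. Group total = 190 + 832.20 = 1022.20.

1022.20 tokens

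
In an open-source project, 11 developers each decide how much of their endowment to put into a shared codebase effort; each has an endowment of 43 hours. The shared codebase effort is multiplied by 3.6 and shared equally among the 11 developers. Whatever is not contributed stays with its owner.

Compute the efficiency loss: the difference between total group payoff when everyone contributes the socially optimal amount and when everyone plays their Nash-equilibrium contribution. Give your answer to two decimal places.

Each contributed unit returns 3.6/11 = 0.3273 to its contributor — below 1 — so contributing 0 is dominant for every player. At the Nash equilibrium everyone keeps their 43, and the group total is 11 × 43 = 473.
Each contributed unit returns 3.600 to the group as a whole (0.3273 to each of 11 players), which exceeds 1, so the social optimum is full contribution: group total = 3.600 × 473 = 1702.80.
Efficiency loss = 1702.80 − 473 = 1229.80.

1229.80 hours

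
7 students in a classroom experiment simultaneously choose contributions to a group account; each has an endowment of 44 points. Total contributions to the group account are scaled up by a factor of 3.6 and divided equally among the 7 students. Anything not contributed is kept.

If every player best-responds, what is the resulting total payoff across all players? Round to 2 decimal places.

Each contributed unit returns 3.6/7 = 0.5143 to its contributor — below 1 — so contributing 0 is dominant for every player. At the Nash equilibrium everyone keeps their 44, and the group total is 7 × 44 = 308.

308.00 points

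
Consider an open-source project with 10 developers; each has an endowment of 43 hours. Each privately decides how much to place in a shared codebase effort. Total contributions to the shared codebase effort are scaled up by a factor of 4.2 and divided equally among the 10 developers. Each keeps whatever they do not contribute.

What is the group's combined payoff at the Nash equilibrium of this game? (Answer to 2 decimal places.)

Each contributed unit returns 4.2/10 = 0.4200 to its contributor — below 1 — so contributing 0 is dominant for every player. At the Nash equilibrium everyone keeps their 43, and the group total is 10 × 43 = 430.

430.00 hours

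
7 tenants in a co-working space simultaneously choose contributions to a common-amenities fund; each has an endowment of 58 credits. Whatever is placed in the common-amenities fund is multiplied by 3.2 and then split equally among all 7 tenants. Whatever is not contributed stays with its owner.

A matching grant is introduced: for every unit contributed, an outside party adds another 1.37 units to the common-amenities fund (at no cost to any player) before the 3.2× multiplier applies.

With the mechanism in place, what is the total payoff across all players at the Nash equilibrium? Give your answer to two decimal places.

The effective private return per unit is now 3.2 × 2.37 / 7 = 1.0834 > 1, so every player's dominant strategy flips to full contribution.
So the Nash equilibrium is full contribution by all 7; the group earns 3.2 × 2.37 × 406 = 3079.10.

3079.10 credits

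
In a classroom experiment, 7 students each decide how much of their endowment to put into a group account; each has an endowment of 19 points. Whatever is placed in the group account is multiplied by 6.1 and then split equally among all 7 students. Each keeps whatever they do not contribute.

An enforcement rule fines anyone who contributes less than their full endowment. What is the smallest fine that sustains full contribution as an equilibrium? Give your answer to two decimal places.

2.44 points

Given the others contribute fully, the best deviation is to contribute 0 (any partial contribution still incurs the fine and gives up units whose private return 0.8714 is below 1).
Deviating from 19 to 0 saves 19 points but forfeits the deviator's share of the drop in the group account: 6.1/7 × 19 = 16.56.
So the deviation gain is 19 − 16.56 = 2.44, and the fine must be at least 2.44 points to wipe it out.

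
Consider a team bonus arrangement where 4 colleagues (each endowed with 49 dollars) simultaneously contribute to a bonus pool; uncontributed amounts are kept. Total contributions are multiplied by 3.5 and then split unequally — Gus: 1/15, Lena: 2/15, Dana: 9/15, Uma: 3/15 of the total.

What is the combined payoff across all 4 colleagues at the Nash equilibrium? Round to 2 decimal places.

Player j's private return per contributed unit is 3.5 × (j's share). Contributing is weakly dominant for j when that share is at least 1/3.5 = 0.2857, and contributing 0 is dominant otherwise.
The only share above 0.2857 is Dana's 9/15, contributing 49; the remaining 3 contribute 0. Total contributed: 49.
The bonus pool pays out 3.5 × 49 = 171.50 in total (split across the unequal shares, but the aggregate is all that matters for the group sum).
The 3 free-riders keep 49 each, adding 147. Group total = 147 + 171.50 = 318.50.

318.50 dollars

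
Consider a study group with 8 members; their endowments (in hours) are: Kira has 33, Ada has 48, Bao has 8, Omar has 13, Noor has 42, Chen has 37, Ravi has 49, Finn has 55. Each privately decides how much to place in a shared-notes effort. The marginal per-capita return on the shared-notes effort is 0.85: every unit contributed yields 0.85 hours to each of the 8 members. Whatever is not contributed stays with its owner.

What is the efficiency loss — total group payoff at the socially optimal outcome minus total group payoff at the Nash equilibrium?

The private return per contributed unit is 0.85 < 1 for everyone, so the Nash equilibrium is zero contribution and the group total is Σ E_j = 33 + 48 + 8 + 13 + 42 + 37 + 49 + 55 = 285.
Each contributed unit returns 6.800 to the group, so the social optimum is full contribution by everyone: group total = 6.800 × 285 = 1938.00.
Efficiency loss = (6.800 − 1) × 285 = 1653.00.

1653.00 hours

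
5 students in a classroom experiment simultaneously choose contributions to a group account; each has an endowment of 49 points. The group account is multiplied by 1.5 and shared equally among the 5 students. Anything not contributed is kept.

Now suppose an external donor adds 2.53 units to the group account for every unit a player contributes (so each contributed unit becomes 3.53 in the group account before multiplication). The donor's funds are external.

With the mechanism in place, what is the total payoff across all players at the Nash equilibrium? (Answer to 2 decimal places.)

1297.28 points

The effective private return per unit is now 1.5 × 3.53 / 5 = 1.0590 > 1, so every player's dominant strategy flips to full contribution.
At the Nash equilibrium everyone contributes 49. Group total payoff = 1.5 × 3.53 × 245 = 1297.28.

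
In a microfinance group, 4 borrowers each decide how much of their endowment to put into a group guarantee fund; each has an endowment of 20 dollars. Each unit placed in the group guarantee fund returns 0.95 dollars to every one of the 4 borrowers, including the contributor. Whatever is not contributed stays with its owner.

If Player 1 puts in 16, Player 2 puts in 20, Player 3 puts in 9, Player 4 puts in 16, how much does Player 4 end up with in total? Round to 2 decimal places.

Total contributed: 16 + 20 + 9 + 16 = 61.
Each receives 0.95 × 61 = 57.95 from the group guarantee fund.
Player 4 keeps 20 − 16 = 4, so Player 4's payoff is 4 + 57.95 = 61.95.

61.95 dollars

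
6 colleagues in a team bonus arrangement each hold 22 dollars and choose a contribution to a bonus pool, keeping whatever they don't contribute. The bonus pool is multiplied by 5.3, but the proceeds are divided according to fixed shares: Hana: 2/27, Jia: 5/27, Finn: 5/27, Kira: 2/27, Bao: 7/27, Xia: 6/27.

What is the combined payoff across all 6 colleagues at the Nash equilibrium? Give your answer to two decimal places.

321.20 dollars

For player j, contributing a unit is worthwhile iff 5.3 × (j's share) ≥ 1, i.e. iff j's share is at least 0.1887.
Bao and Xia are above the threshold, contributing 22 each; the remaining 4 contribute 0. Total contributed: 44.
The bonus pool pays out 5.3 × 44 = 233.20 in total (split across the unequal shares, but the aggregate is all that matters for the group sum).
The 4 free-riders keep 22 each, adding 88. Group total = 88 + 233.20 = 321.20.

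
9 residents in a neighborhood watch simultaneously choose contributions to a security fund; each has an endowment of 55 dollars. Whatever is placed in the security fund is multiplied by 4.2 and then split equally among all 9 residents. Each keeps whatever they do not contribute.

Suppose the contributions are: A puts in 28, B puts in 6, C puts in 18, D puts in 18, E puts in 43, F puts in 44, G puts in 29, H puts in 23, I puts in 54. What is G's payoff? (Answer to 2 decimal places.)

Total contributed: 28 + 6 + 18 + 18 + 43 + 44 + 29 + 23 + 54 = 263.
Each receives 4.2 × 263 / 9 = 122.73 from the security fund.
G keeps 55 − 29 = 26, so G's payoff is 26 + 122.73 = 148.73.

148.73 dollars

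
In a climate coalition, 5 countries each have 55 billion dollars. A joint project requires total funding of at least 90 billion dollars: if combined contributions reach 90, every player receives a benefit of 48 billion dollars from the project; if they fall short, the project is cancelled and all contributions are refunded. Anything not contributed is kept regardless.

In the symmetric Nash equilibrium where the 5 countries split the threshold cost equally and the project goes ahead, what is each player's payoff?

85 billion dollars

Equal share of the threshold: 90/5 = 18.
At this profile no one gains by cutting their contribution: any cut drops the total below 90, the project is cancelled, contributions are refunded, and the deviator ends with 55, which is less than 55 − 18 + 48 = 85. Contributing more than 18 just wastes the excess. So contributing exactly 18 is a best response.
Each player's payoff: 55 − 18 + 48 = 85.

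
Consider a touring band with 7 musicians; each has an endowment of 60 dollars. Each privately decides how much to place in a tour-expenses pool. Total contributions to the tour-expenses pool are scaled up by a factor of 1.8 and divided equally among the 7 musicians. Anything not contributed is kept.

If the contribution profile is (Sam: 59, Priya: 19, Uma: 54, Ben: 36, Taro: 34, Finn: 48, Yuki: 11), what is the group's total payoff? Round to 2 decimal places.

Total contributed: 59 + 19 + 54 + 36 + 34 + 48 + 11 = 261; total kept: 7 × 60 − 261 = 159.
The tour-expenses pool pays out 1.8 × 261 = 469.80 in aggregate.
Group total = 159 + 469.80 = 628.80.

628.80 dollars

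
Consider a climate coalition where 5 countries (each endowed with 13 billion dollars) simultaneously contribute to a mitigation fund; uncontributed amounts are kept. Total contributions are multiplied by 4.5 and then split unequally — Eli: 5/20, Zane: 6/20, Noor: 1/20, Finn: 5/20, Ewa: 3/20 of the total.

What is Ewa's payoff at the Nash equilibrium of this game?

Each unit j contributes comes back to j as 4.5 × (j's share), so j prefers to contribute only if that share exceeds 1/4.5 = 0.2222; otherwise keeping the unit dominates.
The shares above 0.2222 belong to Eli, Zane and Finn, contributing 13 each; the remaining 2 contribute 0. Total contributed: 39.
Ewa keeps 13 and receives 4.5 × 39 × 3/20 = 26.33 from the mitigation fund, for a payoff of 39.33.

39.33 billion dollars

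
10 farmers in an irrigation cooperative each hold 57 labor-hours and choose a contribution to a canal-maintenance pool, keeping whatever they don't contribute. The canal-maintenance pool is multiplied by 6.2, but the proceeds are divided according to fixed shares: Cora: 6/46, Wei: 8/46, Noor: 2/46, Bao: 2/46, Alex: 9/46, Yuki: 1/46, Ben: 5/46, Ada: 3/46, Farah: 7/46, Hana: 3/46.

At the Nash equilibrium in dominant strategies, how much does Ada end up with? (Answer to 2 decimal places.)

103.10 labor-hours

A player with share s gets back 6.2·s per unit contributed, so full contribution is dominant for anyone with s > 1/6.2 = 0.1613 and zero contribution is dominant for anyone below.
Wei and Alex clear that bar, contributing 57 each; the remaining 8 contribute 0. Total contributed: 114.
Ada keeps 57 and receives 6.2 × 114 × 3/46 = 46.10 from the canal-maintenance pool, for a payoff of 103.10.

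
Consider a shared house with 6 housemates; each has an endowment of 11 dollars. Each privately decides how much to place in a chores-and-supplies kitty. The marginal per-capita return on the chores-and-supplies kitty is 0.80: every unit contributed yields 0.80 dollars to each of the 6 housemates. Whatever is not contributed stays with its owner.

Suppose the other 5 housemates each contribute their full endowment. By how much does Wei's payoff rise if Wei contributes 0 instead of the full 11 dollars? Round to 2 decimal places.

Switching from a contribution of 11 to 0 lets Wei keep an extra 11 dollars, but lowers the chores-and-supplies kitty by 11, which costs Wei their own share of that drop: 0.80 × 11 = 8.80.
Net gain = 11 − 8.80 = 2.20. The private return per contributed unit (0.80) is below 1, so free-riding is indeed the best response regardless of what the others do.

2.20 dollars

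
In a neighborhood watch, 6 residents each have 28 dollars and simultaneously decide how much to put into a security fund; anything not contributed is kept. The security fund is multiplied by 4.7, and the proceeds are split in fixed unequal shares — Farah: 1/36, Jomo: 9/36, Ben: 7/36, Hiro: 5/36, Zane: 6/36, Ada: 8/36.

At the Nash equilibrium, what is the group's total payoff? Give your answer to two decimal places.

375.20 dollars

A player with share s gets back 4.7·s per unit contributed, so full contribution is dominant for anyone with s > 1/4.7 = 0.2128 and zero contribution is dominant for anyone below.
Jomo and Ada clear that bar, contributing 28 each; the remaining 4 contribute 0. Total contributed: 56.
The security fund pays out 4.7 × 56 = 263.20 in total (split across the unequal shares, but the aggregate is all that matters for the group sum).
The 4 free-riders keep 28 each, adding 112. Group total = 112 + 263.20 = 375.20.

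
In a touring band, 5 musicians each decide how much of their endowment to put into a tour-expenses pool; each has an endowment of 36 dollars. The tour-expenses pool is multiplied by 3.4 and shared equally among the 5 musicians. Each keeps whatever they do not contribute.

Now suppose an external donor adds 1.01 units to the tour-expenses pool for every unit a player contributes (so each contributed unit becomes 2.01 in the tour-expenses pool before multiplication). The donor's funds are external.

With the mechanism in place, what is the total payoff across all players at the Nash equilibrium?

The effective private return per unit is now 3.4 × 2.01 / 5 = 1.3668 > 1, so every player's dominant strategy flips to full contribution.
So the Nash equilibrium is full contribution by all 5; the group earns 3.4 × 2.01 × 180 = 1230.12.

1230.12 dollars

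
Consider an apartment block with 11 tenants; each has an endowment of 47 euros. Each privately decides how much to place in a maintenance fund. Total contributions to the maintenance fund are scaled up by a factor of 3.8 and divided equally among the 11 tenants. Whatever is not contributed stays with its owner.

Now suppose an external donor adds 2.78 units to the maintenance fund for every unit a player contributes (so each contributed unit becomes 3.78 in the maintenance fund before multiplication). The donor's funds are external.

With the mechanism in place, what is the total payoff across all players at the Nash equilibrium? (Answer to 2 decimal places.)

The effective private return per unit is now 3.8 × 3.78 / 11 = 1.3058 > 1, so every player's dominant strategy flips to full contribution.
At the Nash equilibrium everyone contributes 47. Group total payoff = 3.8 × 3.78 × 517 = 7426.19.

7426.19 euros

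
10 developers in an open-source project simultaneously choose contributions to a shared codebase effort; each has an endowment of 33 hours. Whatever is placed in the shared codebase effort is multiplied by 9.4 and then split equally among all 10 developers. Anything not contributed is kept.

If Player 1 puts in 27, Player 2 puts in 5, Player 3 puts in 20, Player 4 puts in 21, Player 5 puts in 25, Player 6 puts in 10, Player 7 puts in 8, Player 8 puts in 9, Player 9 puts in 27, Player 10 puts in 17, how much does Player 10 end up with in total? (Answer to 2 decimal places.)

174.86 hours

Total contributed: 27 + 5 + 20 + 21 + 25 + 10 + 8 + 9 + 27 + 17 = 169.
Each receives 9.4 × 169 / 10 = 158.86 from the shared codebase effort.
Player 10 keeps 33 − 17 = 16, so Player 10's payoff is 16 + 158.86 = 174.86.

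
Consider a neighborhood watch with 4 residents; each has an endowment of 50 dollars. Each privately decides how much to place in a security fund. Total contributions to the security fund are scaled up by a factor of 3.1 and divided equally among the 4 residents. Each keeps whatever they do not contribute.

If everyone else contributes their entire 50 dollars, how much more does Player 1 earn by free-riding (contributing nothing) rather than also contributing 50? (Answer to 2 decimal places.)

11.25 dollars

Switching from a contribution of 50 to 0 lets Player 1 keep an extra 50 dollars, but lowers the security fund by 50, which costs Player 1 their own share of that drop: 3.1/4 × 50 = 38.75.
Net gain = 50 − 38.75 = 11.25. The private return per contributed unit (0.7750) is below 1, so free-riding is indeed the best response regardless of what the others do.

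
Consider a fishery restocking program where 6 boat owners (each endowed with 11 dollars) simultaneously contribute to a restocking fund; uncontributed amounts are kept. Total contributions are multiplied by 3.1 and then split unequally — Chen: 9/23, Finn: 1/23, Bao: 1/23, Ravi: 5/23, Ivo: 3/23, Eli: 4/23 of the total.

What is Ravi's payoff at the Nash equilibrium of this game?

Each unit j contributes comes back to j as 3.1 × (j's share), so j prefers to contribute only if that share exceeds 1/3.1 = 0.3226; otherwise keeping the unit dominates.
The only share above 0.3226 is Chen's 9/23, contributing 11; the remaining 5 contribute 0. Total contributed: 11.
Ravi keeps 11 and receives 3.1 × 11 × 5/23 = 7.41 from the restocking fund, for a payoff of 18.41.

18.41 dollars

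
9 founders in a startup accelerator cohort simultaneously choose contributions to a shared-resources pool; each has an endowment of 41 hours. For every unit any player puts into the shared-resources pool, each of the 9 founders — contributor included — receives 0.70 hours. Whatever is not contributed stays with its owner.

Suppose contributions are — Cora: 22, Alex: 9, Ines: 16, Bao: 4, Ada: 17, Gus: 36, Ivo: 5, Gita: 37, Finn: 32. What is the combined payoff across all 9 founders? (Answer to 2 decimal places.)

1312.40 hours

Total contributed: 22 + 9 + 16 + 4 + 17 + 36 + 5 + 37 + 32 = 178; total kept: 9 × 41 − 178 = 191.
The shared-resources pool pays out 0.70 × 9 × 178 = 1121.40 in aggregate.
Group total = 191 + 1121.40 = 1312.40.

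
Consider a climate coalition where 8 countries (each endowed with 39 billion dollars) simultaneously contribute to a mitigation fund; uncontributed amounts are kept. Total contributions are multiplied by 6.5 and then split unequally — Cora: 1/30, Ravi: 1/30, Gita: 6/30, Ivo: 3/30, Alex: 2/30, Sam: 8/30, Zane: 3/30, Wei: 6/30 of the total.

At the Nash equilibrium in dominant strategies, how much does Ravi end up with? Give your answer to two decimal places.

64.35 billion dollars

A player with share s gets back 6.5·s per unit contributed, so full contribution is dominant for anyone with s > 1/6.5 = 0.1538 and zero contribution is dominant for anyone below.
Gita, Sam and Wei clear that bar, contributing 39 each; the remaining 5 contribute 0. Total contributed: 117.
Ravi keeps 39 and receives 6.5 × 117 × 1/30 = 25.35 from the mitigation fund, for a payoff of 64.35.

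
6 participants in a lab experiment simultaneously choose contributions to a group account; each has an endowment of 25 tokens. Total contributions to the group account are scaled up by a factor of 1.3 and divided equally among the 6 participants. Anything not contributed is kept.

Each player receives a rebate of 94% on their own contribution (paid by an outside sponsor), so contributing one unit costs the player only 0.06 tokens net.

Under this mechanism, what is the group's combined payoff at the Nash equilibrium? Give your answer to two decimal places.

The effective private return per unit is now (1.3/6) / 0.06 = 3.6111 > 1, so every player's dominant strategy flips to full contribution.
So the Nash equilibrium is full contribution by all 6; the group earns 6 × (25 × 0.94 + 1.3 × 25) = 336.00.

336.00 tokens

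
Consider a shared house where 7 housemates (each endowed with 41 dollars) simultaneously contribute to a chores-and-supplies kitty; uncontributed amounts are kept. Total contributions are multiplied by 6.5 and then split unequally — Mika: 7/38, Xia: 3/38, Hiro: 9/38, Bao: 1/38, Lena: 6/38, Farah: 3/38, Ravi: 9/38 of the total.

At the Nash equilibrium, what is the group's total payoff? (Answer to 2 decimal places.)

Player j's private return per contributed unit is 6.5 × (j's share). Contributing is weakly dominant for j when that share is at least 1/6.5 = 0.1538, and contributing 0 is dominant otherwise.
The shares above 0.1538 belong to Mika, Hiro, Lena and Ravi, contributing 41 each; the remaining 3 contribute 0. Total contributed: 164.
The chores-and-supplies kitty pays out 6.5 × 164 = 1066.00 in total (split across the unequal shares, but the aggregate is all that matters for the group sum).
The 3 free-riders keep 41 each, adding 123. Group total = 123 + 1066.00 = 1189.00.

1189.00 dollars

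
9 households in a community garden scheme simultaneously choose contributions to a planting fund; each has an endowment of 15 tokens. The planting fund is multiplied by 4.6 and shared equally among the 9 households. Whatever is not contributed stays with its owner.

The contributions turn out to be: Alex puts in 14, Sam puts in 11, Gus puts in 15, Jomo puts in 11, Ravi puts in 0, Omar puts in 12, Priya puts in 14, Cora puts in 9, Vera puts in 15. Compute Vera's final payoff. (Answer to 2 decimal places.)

Total contributed: 14 + 11 + 15 + 11 + 0 + 12 + 14 + 9 + 15 = 101.
Each receives 4.6 × 101 / 9 = 51.62 from the planting fund.
Vera keeps 15 − 15 = 0, so Vera's payoff is 0 + 51.62 = 51.62.

51.62 tokens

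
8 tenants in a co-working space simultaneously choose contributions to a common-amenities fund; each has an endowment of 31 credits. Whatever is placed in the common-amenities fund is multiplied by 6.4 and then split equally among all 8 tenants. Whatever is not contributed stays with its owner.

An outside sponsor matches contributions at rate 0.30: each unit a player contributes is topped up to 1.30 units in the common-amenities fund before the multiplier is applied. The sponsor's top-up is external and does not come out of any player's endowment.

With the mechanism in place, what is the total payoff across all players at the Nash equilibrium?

With the mechanism, a contributed unit returns 6.4 × 1.30 / 8 = 1.0400 per unit of net cost to the contributor — now above 1 — so contributing fully is weakly dominant for every player.
So the Nash equilibrium is full contribution by all 8; the group earns 6.4 × 1.30 × 248 = 2063.36.

2063.36 credits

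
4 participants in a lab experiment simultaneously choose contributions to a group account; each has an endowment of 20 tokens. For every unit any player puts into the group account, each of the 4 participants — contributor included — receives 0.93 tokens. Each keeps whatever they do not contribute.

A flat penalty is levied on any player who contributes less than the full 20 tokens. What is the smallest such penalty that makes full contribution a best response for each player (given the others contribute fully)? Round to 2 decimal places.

Given the others contribute fully, the best deviation is to contribute 0 (any partial contribution still incurs the fine and gives up units whose private return 0.93 is below 1).
Deviating from 20 to 0 saves 20 tokens but forfeits the deviator's share of the drop in the group account: 0.93 × 20 = 18.60.
So the deviation gain is 20 − 18.60 = 1.40, and the fine must be at least 1.40 tokens to wipe it out.

1.40 tokens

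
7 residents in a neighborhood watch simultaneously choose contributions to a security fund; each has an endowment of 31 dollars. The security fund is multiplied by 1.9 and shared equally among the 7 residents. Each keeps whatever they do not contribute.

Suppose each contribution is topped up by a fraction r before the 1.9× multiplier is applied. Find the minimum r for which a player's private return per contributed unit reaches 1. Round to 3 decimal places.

With matching at rate r, one contributed unit becomes (1 + r) in the security fund and returns 1.9 × (1 + r) / 7 to the contributor.
Setting this equal to 1: 1 + r = 7/1.9 = 3.6842.
So the minimum matching rate is r = 3.6842 − 1 = 2.684.

2.684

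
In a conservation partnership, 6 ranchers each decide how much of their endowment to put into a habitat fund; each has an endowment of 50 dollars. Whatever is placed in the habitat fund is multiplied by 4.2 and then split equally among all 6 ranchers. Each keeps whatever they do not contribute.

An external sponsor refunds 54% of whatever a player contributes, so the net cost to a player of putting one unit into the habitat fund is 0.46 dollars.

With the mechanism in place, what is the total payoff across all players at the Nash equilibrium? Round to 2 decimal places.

1422.00 dollars

The effective private return per unit is now (4.2/6) / 0.46 = 1.5217 > 1, so every player's dominant strategy flips to full contribution.
So the Nash equilibrium is full contribution by all 6; the group earns 6 × (50 × 0.54 + 4.2 × 50) = 1422.00.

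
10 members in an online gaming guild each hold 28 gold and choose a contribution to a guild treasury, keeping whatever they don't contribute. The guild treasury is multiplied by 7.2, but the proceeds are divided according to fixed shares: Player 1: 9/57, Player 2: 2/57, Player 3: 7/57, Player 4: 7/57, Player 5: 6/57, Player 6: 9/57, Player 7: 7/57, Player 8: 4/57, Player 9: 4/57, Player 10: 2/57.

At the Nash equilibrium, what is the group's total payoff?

627.20 gold

For player j, contributing a unit is worthwhile iff 7.2 × (j's share) ≥ 1, i.e. iff j's share is at least 0.1389.
Player 1 and Player 6 are above the threshold, contributing 28 each; the remaining 8 contribute 0. Total contributed: 56.
The guild treasury pays out 7.2 × 56 = 403.20 in total (split across the unequal shares, but the aggregate is all that matters for the group sum).
The 8 free-riders keep 28 each, adding 224. Group total = 224 + 403.20 = 627.20.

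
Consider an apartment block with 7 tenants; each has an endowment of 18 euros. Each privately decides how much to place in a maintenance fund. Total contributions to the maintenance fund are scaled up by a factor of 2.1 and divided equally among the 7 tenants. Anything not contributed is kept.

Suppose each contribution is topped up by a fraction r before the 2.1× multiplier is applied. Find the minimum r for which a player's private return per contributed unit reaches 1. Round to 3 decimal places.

With matching at rate r, one contributed unit becomes (1 + r) in the maintenance fund and returns 2.1 × (1 + r) / 7 to the contributor.
Setting this equal to 1: 1 + r = 7/2.1 = 3.3333.
So the minimum matching rate is r = 3.3333 − 1 = 2.333.

2.333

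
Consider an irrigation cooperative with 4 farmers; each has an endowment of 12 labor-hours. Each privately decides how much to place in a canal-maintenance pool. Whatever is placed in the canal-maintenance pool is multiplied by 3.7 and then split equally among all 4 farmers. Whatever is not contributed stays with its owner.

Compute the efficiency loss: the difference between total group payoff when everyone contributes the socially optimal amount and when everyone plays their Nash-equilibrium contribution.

Each contributed unit returns 3.7/4 = 0.9250 to its contributor — below 1 — so contributing 0 is dominant for every player. At the Nash equilibrium everyone keeps their 12, and the group total is 4 × 12 = 48.
Each contributed unit returns 3.700 to the group as a whole (0.9250 to each of 4 players), which exceeds 1, so the social optimum is full contribution: group total = 3.700 × 48 = 177.60.
Efficiency loss = 177.60 − 48 = 129.60.

129.60 labor-hours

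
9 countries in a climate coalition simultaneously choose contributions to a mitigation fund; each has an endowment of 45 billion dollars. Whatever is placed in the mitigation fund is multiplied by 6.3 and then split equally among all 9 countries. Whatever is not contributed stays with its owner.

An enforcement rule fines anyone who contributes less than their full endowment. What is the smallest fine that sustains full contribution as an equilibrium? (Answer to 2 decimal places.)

13.50 billion dollars

Given the others contribute fully, the best deviation is to contribute 0 (any partial contribution still incurs the fine and gives up units whose private return 0.7000 is below 1).
Deviating from 45 to 0 saves 45 billion dollars but forfeits the deviator's share of the drop in the mitigation fund: 6.3/9 × 45 = 31.50.
So the deviation gain is 45 − 31.50 = 13.50, and the fine must be at least 13.50 billion dollars to wipe it out.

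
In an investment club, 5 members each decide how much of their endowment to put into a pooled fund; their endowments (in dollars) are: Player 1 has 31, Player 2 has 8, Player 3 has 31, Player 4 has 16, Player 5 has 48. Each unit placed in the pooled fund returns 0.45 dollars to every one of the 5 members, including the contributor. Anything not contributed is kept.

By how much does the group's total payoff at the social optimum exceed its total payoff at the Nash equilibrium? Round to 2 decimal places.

The private return per contributed unit is 0.45 < 1 for everyone, so the Nash equilibrium is zero contribution and the group total is Σ E_j = 31 + 8 + 31 + 16 + 48 = 134.
Each contributed unit returns 2.250 to the group, so the social optimum is full contribution by everyone: group total = 2.250 × 134 = 301.50.
Efficiency loss = (2.250 − 1) × 134 = 167.50.

167.50 dollars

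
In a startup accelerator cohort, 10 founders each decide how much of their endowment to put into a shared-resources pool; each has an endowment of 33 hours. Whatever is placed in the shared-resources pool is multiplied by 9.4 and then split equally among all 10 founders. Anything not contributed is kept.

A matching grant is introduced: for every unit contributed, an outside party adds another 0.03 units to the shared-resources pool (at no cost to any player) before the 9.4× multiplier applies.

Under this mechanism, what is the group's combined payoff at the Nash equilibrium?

330.00 hours

Even with the mechanism, each unit contributed returns only 9.4 × 1.03 / 10 = 0.9682 per unit of net cost, so contributing nothing is still dominant.
At the Nash equilibrium no one contributes; group total payoff = 10 × 33 = 330.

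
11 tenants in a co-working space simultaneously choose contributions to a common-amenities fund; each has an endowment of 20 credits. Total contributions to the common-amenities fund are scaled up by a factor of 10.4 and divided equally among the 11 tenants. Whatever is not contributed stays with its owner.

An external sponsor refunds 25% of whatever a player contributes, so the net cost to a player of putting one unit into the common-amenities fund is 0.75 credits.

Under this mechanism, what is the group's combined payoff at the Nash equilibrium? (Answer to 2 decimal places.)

With the mechanism, a contributed unit returns (10.4/11) / 0.75 = 1.2606 per unit of net cost to the contributor — now above 1 — so contributing fully is weakly dominant for every player.
At the Nash equilibrium everyone contributes 20. Group total payoff = 11 × (20 × 0.25 + 10.4 × 20) = 2343.00.

2343.00 credits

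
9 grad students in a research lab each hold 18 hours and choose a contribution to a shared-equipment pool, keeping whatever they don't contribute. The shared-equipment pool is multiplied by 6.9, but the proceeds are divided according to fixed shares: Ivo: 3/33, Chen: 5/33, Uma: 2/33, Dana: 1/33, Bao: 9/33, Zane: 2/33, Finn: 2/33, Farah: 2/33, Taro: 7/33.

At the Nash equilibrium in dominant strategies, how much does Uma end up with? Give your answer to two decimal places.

40.58 hours

Player j's private return per contributed unit is 6.9 × (j's share). Contributing is weakly dominant for j when that share is at least 1/6.9 = 0.1449, and contributing 0 is dominant otherwise.
Chen, Bao and Taro are above the threshold, contributing 18 each; the remaining 6 contribute 0. Total contributed: 54.
Uma keeps 18 and receives 6.9 × 54 × 2/33 = 22.58 from the shared-equipment pool, for a payoff of 40.58.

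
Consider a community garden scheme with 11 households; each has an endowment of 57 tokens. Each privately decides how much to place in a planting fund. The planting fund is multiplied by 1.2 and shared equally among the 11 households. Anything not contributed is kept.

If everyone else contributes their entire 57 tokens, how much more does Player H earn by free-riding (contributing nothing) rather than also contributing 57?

50.78 tokens

Switching from a contribution of 57 to 0 lets Player H keep an extra 57 tokens, but lowers the planting fund by 57, which costs Player H their own share of that drop: 1.2/11 × 57 = 6.22.
Net gain = 57 − 6.22 = 50.78. The private return per contributed unit (0.1091) is below 1, so free-riding is indeed the best response regardless of what the others do.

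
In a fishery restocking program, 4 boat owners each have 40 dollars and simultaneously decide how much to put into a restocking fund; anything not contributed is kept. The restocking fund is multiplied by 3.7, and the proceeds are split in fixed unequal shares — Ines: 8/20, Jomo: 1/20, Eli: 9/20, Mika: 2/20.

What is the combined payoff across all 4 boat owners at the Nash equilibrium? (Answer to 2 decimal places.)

376.00 dollars

Player j's private return per contributed unit is 3.7 × (j's share). Contributing is weakly dominant for j when that share is at least 1/3.7 = 0.2703, and contributing 0 is dominant otherwise.
The shares above 0.2703 belong to Ines and Eli, contributing 40 each; the remaining 2 contribute 0. Total contributed: 80.
The restocking fund pays out 3.7 × 80 = 296.00 in total (split across the unequal shares, but the aggregate is all that matters for the group sum).
The 2 free-riders keep 40 each, adding 80. Group total = 80 + 296.00 = 376.00.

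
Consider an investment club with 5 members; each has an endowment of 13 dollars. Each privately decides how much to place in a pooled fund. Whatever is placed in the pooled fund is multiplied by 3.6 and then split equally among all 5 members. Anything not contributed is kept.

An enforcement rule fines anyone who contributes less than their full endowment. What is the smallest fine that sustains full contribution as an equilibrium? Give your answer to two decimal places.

3.64 dollars

Given the others contribute fully, the best deviation is to contribute 0 (any partial contribution still incurs the fine and gives up units whose private return 0.7200 is below 1).
Deviating from 13 to 0 saves 13 dollars but forfeits the deviator's share of the drop in the pooled fund: 3.6/5 × 13 = 9.36.
So the deviation gain is 13 − 9.36 = 3.64, and the fine must be at least 3.64 dollars to wipe it out.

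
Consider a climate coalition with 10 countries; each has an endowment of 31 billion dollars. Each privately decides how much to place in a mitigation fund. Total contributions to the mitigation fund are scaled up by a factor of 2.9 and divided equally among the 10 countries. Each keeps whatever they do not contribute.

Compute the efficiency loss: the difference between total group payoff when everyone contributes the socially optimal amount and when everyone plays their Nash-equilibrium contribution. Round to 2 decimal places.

589.00 billion dollars

Each contributed unit returns 2.9/10 = 0.2900 to its contributor — below 1 — so contributing 0 is dominant for every player. At the Nash equilibrium everyone keeps their 31, and the group total is 10 × 31 = 310.
Each contributed unit returns 2.900 to the group as a whole (0.2900 to each of 10 players), which exceeds 1, so the social optimum is full contribution: group total = 2.900 × 310 = 899.00.
Efficiency loss = 899.00 − 310 = 589.00.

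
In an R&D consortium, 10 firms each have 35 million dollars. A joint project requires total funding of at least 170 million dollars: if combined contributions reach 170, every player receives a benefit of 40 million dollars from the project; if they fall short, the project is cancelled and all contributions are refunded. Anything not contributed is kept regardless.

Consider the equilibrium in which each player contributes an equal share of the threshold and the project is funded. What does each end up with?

58 million dollars

Equal share of the threshold: 170/10 = 17.
At this profile no one gains by cutting their contribution: any cut drops the total below 170, the project is cancelled, contributions are refunded, and the deviator ends with 35, which is less than 35 − 17 + 40 = 58. Contributing more than 17 just wastes the excess. So contributing exactly 17 is a best response.
Each player's payoff: 35 − 17 + 40 = 58.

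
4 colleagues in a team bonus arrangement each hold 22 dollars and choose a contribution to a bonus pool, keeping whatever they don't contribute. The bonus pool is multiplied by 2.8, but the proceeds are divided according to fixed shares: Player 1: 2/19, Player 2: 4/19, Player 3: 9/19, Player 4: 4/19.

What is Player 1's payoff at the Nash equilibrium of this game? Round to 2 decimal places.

28.48 dollars

For player j, contributing a unit is worthwhile iff 2.8 × (j's share) ≥ 1, i.e. iff j's share is at least 0.3571.
Only Player 3 (9/19) clears that bar, contributing 22; the remaining 3 contribute 0. Total contributed: 22.
Player 1 keeps 22 and receives 2.8 × 22 × 2/19 = 6.48 from the bonus pool, for a payoff of 28.48.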